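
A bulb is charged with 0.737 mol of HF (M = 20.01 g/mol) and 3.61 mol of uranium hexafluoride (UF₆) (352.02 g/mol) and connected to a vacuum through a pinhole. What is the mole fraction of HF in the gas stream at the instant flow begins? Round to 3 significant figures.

Effusion rate of each component ∝ n_i/√M_i (partial pressure × 1/√M).
x_HF(eff) = (n_HF/√M_HF) / (n_HF/√M_HF + n_UF₆/√M_UF₆)
= (0.737/√20.01) / (0.737/√20.01 + 3.61/√352.02) = 0.1648/(0.1648 + 0.1924) = 0.461.

0.461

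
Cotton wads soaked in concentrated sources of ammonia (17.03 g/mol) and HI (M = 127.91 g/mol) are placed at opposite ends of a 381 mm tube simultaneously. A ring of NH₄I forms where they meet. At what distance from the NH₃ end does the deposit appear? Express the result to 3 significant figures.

279 mm

Graham's law gives d_NH₃/d_HI = rate_NH₃/rate_HI = √(M_HI/M_NH₃) = √(127.91/17.03) = 2.741.
With d_NH₃ + d_HI = 381 mm, d_HI = 381/(1 + 2.741) = 101.9 mm.
d_NH₃ = 381 − 101.9 = 279 mm.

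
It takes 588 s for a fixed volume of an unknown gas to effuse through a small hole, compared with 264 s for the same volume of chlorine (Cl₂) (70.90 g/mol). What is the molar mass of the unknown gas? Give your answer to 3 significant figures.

352 g/mol

From Graham's law, t_X/t_Cl₂ = √(M_X/M_Cl₂).
588/264 = 2.227 = √(M_X/70.90)
M_X = 70.90 × 2.227² = 70.90 × 4.961 = 352 g/mol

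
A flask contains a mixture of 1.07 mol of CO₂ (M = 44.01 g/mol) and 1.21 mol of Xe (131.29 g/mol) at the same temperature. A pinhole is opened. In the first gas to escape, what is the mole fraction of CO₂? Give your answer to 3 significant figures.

0.604

Each component's effusion rate ∝ (its partial pressure)·(1/√M) ∝ n_i/√M_i.
x_CO₂(eff) = (n_CO₂/√M_CO₂) / (n_CO₂/√M_CO₂ + n_Xe/√M_Xe)
= (1.07/√44.01) / (1.07/√44.01 + 1.21/√131.29) = 0.1613/(0.1613 + 0.1056) = 0.604.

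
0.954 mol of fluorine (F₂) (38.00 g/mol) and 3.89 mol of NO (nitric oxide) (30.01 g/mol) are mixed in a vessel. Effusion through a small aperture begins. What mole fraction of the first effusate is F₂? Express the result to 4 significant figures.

Each component's effusion rate ∝ (its partial pressure)·(1/√M) ∝ n_i/√M_i.
Mole fraction of F₂ in the effusate = (n_F₂/√M_F₂) / (n_F₂/√M_F₂ + n_NO/√M_NO)
= (0.954/√38.00) / (0.954/√38.00 + 3.89/√30.01) = 0.1548/(0.1548 + 0.7101) = 0.1789.

0.1789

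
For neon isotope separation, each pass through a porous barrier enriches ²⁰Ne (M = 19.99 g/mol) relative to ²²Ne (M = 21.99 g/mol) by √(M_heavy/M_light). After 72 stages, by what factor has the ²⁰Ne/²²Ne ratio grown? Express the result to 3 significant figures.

Overall factor = α^72 with α = √(21.99/19.99), i.e. (21.99/19.99)^(72/2).
= 1.10005^36 = 31.0.

31.0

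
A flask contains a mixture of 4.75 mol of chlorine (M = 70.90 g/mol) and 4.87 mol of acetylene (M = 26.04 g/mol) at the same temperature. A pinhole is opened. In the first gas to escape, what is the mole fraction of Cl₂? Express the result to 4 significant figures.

0.3715

Effusion rate of each component ∝ n_i/√M_i (partial pressure × 1/√M).
x_Cl₂(eff) = (n_Cl₂/√M_Cl₂) / (n_Cl₂/√M_Cl₂ + n_C₂H₂/√M_C₂H₂)
= (4.75/√70.90) / (4.75/√70.90 + 4.87/√26.04) = 0.5641/(0.5641 + 0.9544) = 0.3715.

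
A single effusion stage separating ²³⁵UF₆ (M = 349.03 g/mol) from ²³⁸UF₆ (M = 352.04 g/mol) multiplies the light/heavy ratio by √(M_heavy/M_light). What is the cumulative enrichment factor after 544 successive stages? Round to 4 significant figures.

Each stage multiplies the ratio by α = √(352.04/349.03), so after 544 stages the overall factor is α^544 = (352.04/349.03)^(544/2).
= 1.00862^272 = 10.34.

10.34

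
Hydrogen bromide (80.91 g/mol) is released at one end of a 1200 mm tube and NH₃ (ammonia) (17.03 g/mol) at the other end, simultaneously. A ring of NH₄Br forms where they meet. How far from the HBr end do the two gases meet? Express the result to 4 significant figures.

Distances travelled in equal time are proportional to diffusion rates, so d_HBr/d_NH₃ = √(M_NH₃/M_HBr) = √(17.03/80.91) = 0.4588.
With d_HBr + d_NH₃ = 1200 mm, d_NH₃ = 1200/(1 + 0.4588) = 822.6 mm.
d_HBr = 1200 − 822.6 = 377.4 mm.

377.4 mm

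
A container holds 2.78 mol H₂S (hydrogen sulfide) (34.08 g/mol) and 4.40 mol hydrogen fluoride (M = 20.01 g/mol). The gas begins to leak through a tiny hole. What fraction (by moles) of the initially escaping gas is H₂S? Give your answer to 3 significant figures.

0.326

Effusion rate of each component ∝ n_i/√M_i (partial pressure × 1/√M).
x_H₂S(eff) = (n_H₂S/√M_H₂S) / (n_H₂S/√M_H₂S + n_HF/√M_HF)
= (2.78/√34.08) / (2.78/√34.08 + 4.40/√20.01) = 0.4762/(0.4762 + 0.9836) = 0.326.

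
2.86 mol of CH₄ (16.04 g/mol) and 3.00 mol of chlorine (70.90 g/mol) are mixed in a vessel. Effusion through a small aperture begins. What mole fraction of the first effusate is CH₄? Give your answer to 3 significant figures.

Each component's effusion rate ∝ (its partial pressure)·(1/√M) ∝ n_i/√M_i.
Mole fraction of CH₄ in the effusate = (n_CH₄/√M_CH₄) / (n_CH₄/√M_CH₄ + n_Cl₂/√M_Cl₂)
= (2.86/√16.04) / (2.86/√16.04 + 3.00/√70.90) = 0.7141/(0.7141 + 0.3563) = 0.667.

0.667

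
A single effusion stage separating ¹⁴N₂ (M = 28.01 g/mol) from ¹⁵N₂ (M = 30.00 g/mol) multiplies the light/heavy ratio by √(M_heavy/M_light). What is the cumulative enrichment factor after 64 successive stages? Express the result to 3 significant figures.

8.99

After 64 stages the ratio has grown by (√(30.00/28.01))^64 = (30.00/28.01)^(64/2).
= 1.07105^32 = 8.99.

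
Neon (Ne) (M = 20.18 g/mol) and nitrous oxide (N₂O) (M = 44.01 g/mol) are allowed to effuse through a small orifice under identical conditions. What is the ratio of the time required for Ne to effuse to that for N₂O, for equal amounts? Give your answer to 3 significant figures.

By Graham's law, t_Ne/t_N₂O = √(M_Ne/M_N₂O) = √(20.18/44.01) = √0.4585 = 0.677.

0.677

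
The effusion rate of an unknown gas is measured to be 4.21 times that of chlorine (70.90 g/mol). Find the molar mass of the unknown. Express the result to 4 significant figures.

4.000 g/mol

By Graham's law, rate_X/rate_Cl₂ = √(M_Cl₂/M_X).
4.21 = √(70.90/M_X)
M_X = 70.90 / 4.21² = 70.90 / 17.72 = 4.000 g/mol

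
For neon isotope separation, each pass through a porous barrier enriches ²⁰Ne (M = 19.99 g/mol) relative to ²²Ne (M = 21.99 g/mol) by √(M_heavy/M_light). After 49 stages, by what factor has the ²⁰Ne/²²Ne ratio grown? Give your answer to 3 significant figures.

10.3

The single-stage factor is √(M_heavy/M_light), so 49 stages give [√(21.99/19.99)]^49 = (21.99/19.99)^(49/2).
= 1.10005^(49/2) = 10.3.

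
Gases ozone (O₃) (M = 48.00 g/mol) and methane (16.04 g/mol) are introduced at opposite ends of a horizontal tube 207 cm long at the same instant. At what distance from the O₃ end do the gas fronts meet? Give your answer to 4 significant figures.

75.83 cm

In equal time, each gas travels a distance ∝ its rate ∝ 1/√M, so d_O₃/d_CH₄ = √(M_CH₄/M_O₃) = √(16.04/48.00) = 0.5781.
With d_O₃ + d_CH₄ = 207 cm, d_CH₄ = 207/(1 + 0.5781) = 131.2 cm.
d_O₃ = 207 − 131.2 = 75.83 cm.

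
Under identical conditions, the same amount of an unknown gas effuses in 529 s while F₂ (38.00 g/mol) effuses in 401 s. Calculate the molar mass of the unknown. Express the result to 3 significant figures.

66.1 g/mol

Since effusion rate ∝ 1/√M, t_X/t_F₂ = √(M_X/M_F₂).
529/401 = 1.319 = √(M_X/38.00)
M_X = 38.00 × 1.319² = 38.00 × 1.740 = 66.1 g/mol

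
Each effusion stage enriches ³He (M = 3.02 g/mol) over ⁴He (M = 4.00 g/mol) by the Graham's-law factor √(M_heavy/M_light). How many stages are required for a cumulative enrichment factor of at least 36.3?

With α = √(4.00/3.02) per stage, ln α = ½ ln(1.32450) = 0.1405.
Need α^N ≥ 36.3 ⇒ N ≥ ln(36.3) / ln α = 3.592 / 0.1405 = 25.56.
So at least 26 stages are needed.

26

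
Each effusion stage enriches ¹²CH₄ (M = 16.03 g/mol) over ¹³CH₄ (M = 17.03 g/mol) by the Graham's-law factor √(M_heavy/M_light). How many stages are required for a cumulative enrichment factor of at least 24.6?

With α = √(17.03/16.03) per stage, ln α = ½ ln(1.06238) = 0.03026.
Need α^N ≥ 24.6 ⇒ N ≥ ln(24.6) / ln α = 3.203 / 0.03026 = 105.85.
Rounding up, N = 106 stages.

106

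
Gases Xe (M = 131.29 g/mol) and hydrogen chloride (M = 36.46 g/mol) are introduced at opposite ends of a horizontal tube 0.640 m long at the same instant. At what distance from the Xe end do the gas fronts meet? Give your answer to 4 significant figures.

In equal time, each gas travels a distance ∝ its rate ∝ 1/√M, so d_Xe/d_HCl = √(M_HCl/M_Xe) = √(36.46/131.29) = 0.5270.
With d_Xe + d_HCl = 0.640 m, d_HCl = 0.640/(1 + 0.5270) = 0.4191 m.
d_Xe = 0.640 − 0.4191 = 0.2209 m.

0.2209 m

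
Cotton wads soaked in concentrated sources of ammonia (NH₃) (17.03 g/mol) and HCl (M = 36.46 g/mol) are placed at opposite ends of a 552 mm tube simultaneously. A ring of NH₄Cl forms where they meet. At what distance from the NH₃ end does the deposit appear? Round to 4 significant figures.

Graham's law gives d_NH₃/d_HCl = rate_NH₃/rate_HCl = √(M_HCl/M_NH₃) = √(36.46/17.03) = 1.463.
With d_NH₃ + d_HCl = 552 mm, d_HCl = 552/(1 + 1.463) = 224.1 mm.
d_NH₃ = 552 − 224.1 = 327.9 mm.

327.9 mm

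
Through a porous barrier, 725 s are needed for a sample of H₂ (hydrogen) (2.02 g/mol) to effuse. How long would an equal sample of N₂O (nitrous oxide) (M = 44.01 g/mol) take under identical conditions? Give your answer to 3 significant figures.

From Graham's law, t_N₂O/t_H₂ = √(M_N₂O/M_H₂) = √(44.01/2.02) = √21.79 = 4.668.
So the time for N₂O is 725 × 4.668 = 3380 s.

3380 s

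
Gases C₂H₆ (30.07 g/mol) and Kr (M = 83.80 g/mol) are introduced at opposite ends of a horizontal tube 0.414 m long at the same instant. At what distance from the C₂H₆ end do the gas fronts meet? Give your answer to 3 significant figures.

0.259 m

Graham's law gives d_C₂H₆/d_Kr = rate_C₂H₆/rate_Kr = √(M_Kr/M_C₂H₆) = √(83.80/30.07) = 1.669.
With d_C₂H₆ + d_Kr = 0.414 m, d_Kr = 0.414/(1 + 1.669) = 0.1551 m.
d_C₂H₆ = 0.414 − 0.1551 = 0.259 m.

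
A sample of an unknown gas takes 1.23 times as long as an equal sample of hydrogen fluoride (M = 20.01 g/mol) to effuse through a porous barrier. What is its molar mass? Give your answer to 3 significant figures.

Using Graham's law: t_X/t_HF = √(M_X/M_HF).
1.23 = √(M_X/20.01)
M_X = 20.01 × 1.23² = 20.01 × 1.513 = 30.3 g/mol

30.3 g/mol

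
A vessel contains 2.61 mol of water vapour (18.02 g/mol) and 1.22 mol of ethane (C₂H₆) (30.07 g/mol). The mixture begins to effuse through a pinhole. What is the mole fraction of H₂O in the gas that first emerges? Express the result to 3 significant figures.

0.734

Effusion rate of each component ∝ n_i/√M_i (partial pressure × 1/√M).
So x_H₂O in the escaping gas = (n_H₂O/√M_H₂O) / Σ(n_i/√M_i)
= (2.61/√18.02) / (2.61/√18.02 + 1.22/√30.07) = 0.6148/(0.6148 + 0.2225) = 0.734.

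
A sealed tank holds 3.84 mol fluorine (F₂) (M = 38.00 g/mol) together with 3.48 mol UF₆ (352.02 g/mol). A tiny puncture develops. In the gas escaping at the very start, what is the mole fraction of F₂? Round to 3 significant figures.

Each component's effusion rate ∝ (its partial pressure)·(1/√M) ∝ n_i/√M_i.
Mole fraction of F₂ in the effusate = (n_F₂/√M_F₂) / (n_F₂/√M_F₂ + n_UF₆/√M_UF₆)
= (3.84/√38.00) / (3.84/√38.00 + 3.48/√352.02) = 0.6229/(0.6229 + 0.1855) = 0.771.

0.771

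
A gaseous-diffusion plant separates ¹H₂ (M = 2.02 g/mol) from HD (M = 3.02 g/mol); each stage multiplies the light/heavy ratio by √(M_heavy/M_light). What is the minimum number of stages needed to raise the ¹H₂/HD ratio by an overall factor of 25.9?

17

Single-stage factor α = √(3.02/2.02), so ln α = ½ ln(1.49505) = 0.2011.
Need α^N ≥ 25.9 ⇒ N ≥ ln(25.9) / ln α = 3.254 / 0.2011 = 16.18.
Minimum whole number of stages: N = 17.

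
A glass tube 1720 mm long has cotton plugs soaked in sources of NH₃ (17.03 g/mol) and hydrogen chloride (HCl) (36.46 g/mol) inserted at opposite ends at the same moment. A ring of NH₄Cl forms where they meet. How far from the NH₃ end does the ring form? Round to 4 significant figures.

The fronts meet when d_NH₃ + d_HCl = L with d_NH₃/d_HCl = √(M_HCl/M_NH₃) (Graham's law). Here √(M_HCl/M_NH₃) = √(36.46/17.03) = 1.463.
With d_NH₃ + d_HCl = 1720 mm, d_HCl = 1720/(1 + 1.463) = 698.3 mm.
d_NH₃ = 1720 − 698.3 = 1022 mm.

1022 mm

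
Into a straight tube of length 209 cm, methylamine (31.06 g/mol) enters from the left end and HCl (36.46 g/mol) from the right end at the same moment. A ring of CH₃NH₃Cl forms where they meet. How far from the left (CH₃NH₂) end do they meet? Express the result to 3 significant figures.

109 cm

Graham's law gives d_CH₃NH₂/d_HCl = rate_CH₃NH₂/rate_HCl = √(M_HCl/M_CH₃NH₂) = √(36.46/31.06) = 1.083.
With d_CH₃NH₂ + d_HCl = 209 cm, d_HCl = 209/(1 + 1.083) = 100.3 cm.
d_CH₃NH₂ = 209 − 100.3 = 109 cm.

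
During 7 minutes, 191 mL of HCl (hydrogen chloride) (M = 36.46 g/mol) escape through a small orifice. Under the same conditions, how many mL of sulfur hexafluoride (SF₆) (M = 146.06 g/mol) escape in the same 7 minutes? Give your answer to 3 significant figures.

95.4 mL

Graham's law gives rate_SF₆/rate_HCl = √(M_HCl/M_SF₆) = √(36.46/146.06) = √0.2496 = 0.4996.
So the volume for SF₆ is 191 × 0.4996 = 95.4 mL.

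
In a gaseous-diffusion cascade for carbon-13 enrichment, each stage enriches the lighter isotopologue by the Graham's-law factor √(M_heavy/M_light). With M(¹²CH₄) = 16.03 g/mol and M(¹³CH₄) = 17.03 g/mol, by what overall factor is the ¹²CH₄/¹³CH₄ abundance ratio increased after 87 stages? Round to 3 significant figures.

After 87 stages the ratio has grown by (√(17.03/16.03))^87 = (17.03/16.03)^(87/2).
= 1.06238^(87/2) = 13.9.

13.9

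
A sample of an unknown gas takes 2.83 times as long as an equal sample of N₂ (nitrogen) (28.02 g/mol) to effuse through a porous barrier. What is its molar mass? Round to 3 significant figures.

224 g/mol

Using Graham's law: t_X/t_N₂ = √(M_X/M_N₂).
2.83 = √(M_X/28.02)
M_X = 28.02 × 2.83² = 28.02 × 8.009 = 224 g/mol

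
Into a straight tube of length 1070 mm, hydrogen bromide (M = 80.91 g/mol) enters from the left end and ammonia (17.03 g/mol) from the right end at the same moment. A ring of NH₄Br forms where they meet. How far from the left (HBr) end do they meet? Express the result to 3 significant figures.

337 mm

The fronts meet when d_HBr + d_NH₃ = L with d_HBr/d_NH₃ = √(M_NH₃/M_HBr) (Graham's law). Here √(M_NH₃/M_HBr) = √(17.03/80.91) = 0.4588.
With d_HBr + d_NH₃ = 1070 mm, d_NH₃ = 1070/(1 + 0.4588) = 733.5 mm.
d_HBr = 1070 − 733.5 = 337 mm.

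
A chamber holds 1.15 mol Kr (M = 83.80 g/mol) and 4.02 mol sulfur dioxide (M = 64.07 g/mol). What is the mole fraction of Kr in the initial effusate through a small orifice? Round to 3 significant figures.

The effusion rate of species i is ∝ p_i/√M_i ∝ n_i/√M_i.
So x_Kr in the escaping gas = (n_Kr/√M_Kr) / Σ(n_i/√M_i)
= (1.15/√83.80) / (1.15/√83.80 + 4.02/√64.07) = 0.1256/(0.1256 + 0.5022) = 0.200.

0.200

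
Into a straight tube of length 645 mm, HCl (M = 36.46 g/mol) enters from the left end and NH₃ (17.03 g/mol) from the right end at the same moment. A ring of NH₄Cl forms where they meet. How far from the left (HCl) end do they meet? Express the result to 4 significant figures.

Distances travelled in equal time are proportional to diffusion rates, so d_HCl/d_NH₃ = √(M_NH₃/M_HCl) = √(17.03/36.46) = 0.6834.
With d_HCl + d_NH₃ = 645 mm, d_NH₃ = 645/(1 + 0.6834) = 383.1 mm.
d_HCl = 645 − 383.1 = 261.9 mm.

261.9 mm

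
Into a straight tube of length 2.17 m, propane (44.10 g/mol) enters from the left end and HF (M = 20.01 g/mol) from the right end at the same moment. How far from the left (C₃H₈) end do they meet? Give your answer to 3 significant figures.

0.873 m

Distances travelled in equal time are proportional to diffusion rates, so d_C₃H₈/d_HF = √(M_HF/M_C₃H₈) = √(20.01/44.10) = 0.6736.
With d_C₃H₈ + d_HF = 2.17 m, d_HF = 2.17/(1 + 0.6736) = 1.297 m.
d_C₃H₈ = 2.17 − 1.297 = 0.873 m.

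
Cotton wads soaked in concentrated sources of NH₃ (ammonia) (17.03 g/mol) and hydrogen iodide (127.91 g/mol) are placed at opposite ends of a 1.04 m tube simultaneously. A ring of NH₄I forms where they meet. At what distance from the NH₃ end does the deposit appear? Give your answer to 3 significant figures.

0.762 m

In equal time, each gas travels a distance ∝ its rate ∝ 1/√M, so d_NH₃/d_HI = √(M_HI/M_NH₃) = √(127.91/17.03) = 2.741.
With d_NH₃ + d_HI = 1.04 m, d_HI = 1.04/(1 + 2.741) = 0.2780 m.
d_NH₃ = 1.04 − 0.2780 = 0.762 m.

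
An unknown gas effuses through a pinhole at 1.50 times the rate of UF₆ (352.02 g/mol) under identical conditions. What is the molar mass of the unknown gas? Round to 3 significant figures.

156 g/mol

Since effusion rate ∝ 1/√M, rate_X/rate_UF₆ = √(M_UF₆/M_X).
1.50 = √(352.02/M_X)
M_X = 352.02 / 1.50² = 352.02 / 2.250 = 156 g/mol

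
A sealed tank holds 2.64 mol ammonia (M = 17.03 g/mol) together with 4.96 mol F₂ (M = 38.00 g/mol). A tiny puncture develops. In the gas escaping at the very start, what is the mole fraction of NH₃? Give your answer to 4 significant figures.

0.4429

Effusion rate of each component ∝ n_i/√M_i (partial pressure × 1/√M).
So x_NH₃ in the escaping gas = (n_NH₃/√M_NH₃) / Σ(n_i/√M_i)
= (2.64/√17.03) / (2.64/√17.03 + 4.96/√38.00) = 0.6397/(0.6397 + 0.8046) = 0.4429.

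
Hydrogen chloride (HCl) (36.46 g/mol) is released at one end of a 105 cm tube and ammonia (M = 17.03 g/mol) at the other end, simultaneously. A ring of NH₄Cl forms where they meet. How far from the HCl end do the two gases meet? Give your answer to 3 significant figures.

42.6 cm

Distances travelled in equal time are proportional to diffusion rates, so d_HCl/d_NH₃ = √(M_NH₃/M_HCl) = √(17.03/36.46) = 0.6834.
With d_HCl + d_NH₃ = 105 cm, d_NH₃ = 105/(1 + 0.6834) = 62.37 cm.
d_HCl = 105 − 62.37 = 42.6 cm.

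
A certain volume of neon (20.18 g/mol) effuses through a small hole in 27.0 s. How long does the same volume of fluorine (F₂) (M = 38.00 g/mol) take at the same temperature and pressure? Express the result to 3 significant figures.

37.1 s

From Graham's law, t_F₂/t_Ne = √(M_F₂/M_Ne) = √(38.00/20.18) = √1.883 = 1.372.
So the time for F₂ is 27.0 × 1.372 = 37.1 s.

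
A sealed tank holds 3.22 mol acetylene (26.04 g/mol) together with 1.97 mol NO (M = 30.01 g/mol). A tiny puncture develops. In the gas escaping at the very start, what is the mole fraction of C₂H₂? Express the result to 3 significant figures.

Each component's effusion rate ∝ (its partial pressure)·(1/√M) ∝ n_i/√M_i.
So x_C₂H₂ in the escaping gas = (n_C₂H₂/√M_C₂H₂) / Σ(n_i/√M_i)
= (3.22/√26.04) / (3.22/√26.04 + 1.97/√30.01) = 0.6310/(0.6310 + 0.3596) = 0.637.

0.637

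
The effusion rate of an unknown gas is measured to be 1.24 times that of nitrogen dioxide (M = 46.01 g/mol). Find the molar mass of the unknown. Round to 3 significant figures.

Since effusion rate ∝ 1/√M, rate_X/rate_NO₂ = √(M_NO₂/M_X).
1.24 = √(46.01/M_X)
M_X = 46.01 / 1.24² = 46.01 / 1.538 = 29.9 g/mol

29.9 g/mol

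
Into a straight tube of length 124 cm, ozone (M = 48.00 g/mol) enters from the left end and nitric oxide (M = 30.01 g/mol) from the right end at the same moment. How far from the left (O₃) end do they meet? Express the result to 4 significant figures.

54.75 cm

Distances travelled in equal time are proportional to diffusion rates, so d_O₃/d_NO = √(M_NO/M_O₃) = √(30.01/48.00) = 0.7907.
With d_O₃ + d_NO = 124 cm, d_NO = 124/(1 + 0.7907) = 69.25 cm.
d_O₃ = 124 − 69.25 = 54.75 cm.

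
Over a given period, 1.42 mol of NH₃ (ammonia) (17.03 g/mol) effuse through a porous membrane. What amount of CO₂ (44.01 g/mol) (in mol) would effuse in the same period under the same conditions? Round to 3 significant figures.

Using Graham's law: rate_CO₂/rate_NH₃ = √(M_NH₃/M_CO₂) = √(17.03/44.01) = √0.3870 = 0.6221.
So the amount for CO₂ is 1.42 × 0.6221 = 0.883 mol.

0.883 mol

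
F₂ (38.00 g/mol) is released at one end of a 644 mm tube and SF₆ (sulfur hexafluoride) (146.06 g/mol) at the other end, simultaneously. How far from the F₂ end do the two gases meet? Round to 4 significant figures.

The fronts meet when d_F₂ + d_SF₆ = L with d_F₂/d_SF₆ = √(M_SF₆/M_F₂) (Graham's law). Here √(M_SF₆/M_F₂) = √(146.06/38.00) = 1.961.
With d_F₂ + d_SF₆ = 644 mm, d_SF₆ = 644/(1 + 1.961) = 217.5 mm.
d_F₂ = 644 − 217.5 = 426.5 mm.

426.5 mm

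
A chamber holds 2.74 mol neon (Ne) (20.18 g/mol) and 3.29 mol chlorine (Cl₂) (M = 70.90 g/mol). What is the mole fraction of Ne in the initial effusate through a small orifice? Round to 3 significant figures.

0.610

The effusion rate of species i is ∝ p_i/√M_i ∝ n_i/√M_i.
Mole fraction of Ne in the effusate = (n_Ne/√M_Ne) / (n_Ne/√M_Ne + n_Cl₂/√M_Cl₂)
= (2.74/√20.18) / (2.74/√20.18 + 3.29/√70.90) = 0.6099/(0.6099 + 0.3907) = 0.610.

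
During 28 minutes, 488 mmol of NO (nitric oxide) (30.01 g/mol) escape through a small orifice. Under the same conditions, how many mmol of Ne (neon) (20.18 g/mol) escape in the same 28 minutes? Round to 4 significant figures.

Since effusion rate ∝ 1/√M, rate_Ne/rate_NO = √(M_NO/M_Ne) = √(30.01/20.18) = √1.487 = 1.219.
So the amount for Ne is 488 × 1.219 = 595.1 mmol.

595.1 mmol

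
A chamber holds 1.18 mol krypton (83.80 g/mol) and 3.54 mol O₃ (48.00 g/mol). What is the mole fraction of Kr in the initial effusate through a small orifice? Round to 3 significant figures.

0.201

Rate_i ∝ x_i/√M_i (Graham's law weighted by mole fraction), so the effusate composition follows n_i/√M_i.
x_Kr(eff) = (n_Kr/√M_Kr) / (n_Kr/√M_Kr + n_O₃/√M_O₃)
= (1.18/√83.80) / (1.18/√83.80 + 3.54/√48.00) = 0.1289/(0.1289 + 0.5110) = 0.201.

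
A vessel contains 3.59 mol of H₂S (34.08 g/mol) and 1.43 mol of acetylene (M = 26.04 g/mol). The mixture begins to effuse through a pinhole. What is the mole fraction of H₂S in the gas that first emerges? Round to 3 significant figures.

0.687

Each component's effusion rate ∝ (its partial pressure)·(1/√M) ∝ n_i/√M_i.
x_H₂S(eff) = (n_H₂S/√M_H₂S) / (n_H₂S/√M_H₂S + n_C₂H₂/√M_C₂H₂)
= (3.59/√34.08) / (3.59/√34.08 + 1.43/√26.04) = 0.6150/(0.6150 + 0.2802) = 0.687.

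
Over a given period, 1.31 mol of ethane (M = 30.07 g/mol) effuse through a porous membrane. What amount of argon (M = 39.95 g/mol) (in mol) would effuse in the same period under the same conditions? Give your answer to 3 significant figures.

By Graham's law, rate_Ar/rate_C₂H₆ = √(M_C₂H₆/M_Ar) = √(30.07/39.95) = √0.7527 = 0.8676.
So the amount for Ar is 1.31 × 0.8676 = 1.14 mol.

1.14 mol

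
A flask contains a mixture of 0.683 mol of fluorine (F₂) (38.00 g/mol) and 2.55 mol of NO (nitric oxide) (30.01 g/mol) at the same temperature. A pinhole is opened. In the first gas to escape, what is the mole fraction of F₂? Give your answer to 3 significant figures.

0.192

Effusion rate of each component ∝ n_i/√M_i (partial pressure × 1/√M).
So x_F₂ in the escaping gas = (n_F₂/√M_F₂) / Σ(n_i/√M_i)
= (0.683/√38.00) / (0.683/√38.00 + 2.55/√30.01) = 0.1108/(0.1108 + 0.4655) = 0.192.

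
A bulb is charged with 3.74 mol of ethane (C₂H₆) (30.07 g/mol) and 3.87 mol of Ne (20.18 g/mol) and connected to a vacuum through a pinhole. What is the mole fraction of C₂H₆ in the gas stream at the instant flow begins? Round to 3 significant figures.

0.442

Rate_i ∝ x_i/√M_i (Graham's law weighted by mole fraction), so the effusate composition follows n_i/√M_i.
x_C₂H₆(eff) = (n_C₂H₆/√M_C₂H₆) / (n_C₂H₆/√M_C₂H₆ + n_Ne/√M_Ne)
= (3.74/√30.07) / (3.74/√30.07 + 3.87/√20.18) = 0.6820/(0.6820 + 0.8615) = 0.442.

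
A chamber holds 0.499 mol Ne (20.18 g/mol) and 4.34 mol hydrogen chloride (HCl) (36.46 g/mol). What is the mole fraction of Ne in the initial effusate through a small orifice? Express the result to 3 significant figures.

Rate_i ∝ x_i/√M_i (Graham's law weighted by mole fraction), so the effusate composition follows n_i/√M_i.
So x_Ne in the escaping gas = (n_Ne/√M_Ne) / Σ(n_i/√M_i)
= (0.499/√20.18) / (0.499/√20.18 + 4.34/√36.46) = 0.1111/(0.1111 + 0.7188) = 0.134.

0.134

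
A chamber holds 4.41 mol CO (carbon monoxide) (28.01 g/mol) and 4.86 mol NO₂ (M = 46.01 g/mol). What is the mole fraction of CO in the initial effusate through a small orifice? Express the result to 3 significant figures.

Each component's effusion rate ∝ (its partial pressure)·(1/√M) ∝ n_i/√M_i.
So x_CO in the escaping gas = (n_CO/√M_CO) / Σ(n_i/√M_i)
= (4.41/√28.01) / (4.41/√28.01 + 4.86/√46.01) = 0.8333/(0.8333 + 0.7165) = 0.538.

0.538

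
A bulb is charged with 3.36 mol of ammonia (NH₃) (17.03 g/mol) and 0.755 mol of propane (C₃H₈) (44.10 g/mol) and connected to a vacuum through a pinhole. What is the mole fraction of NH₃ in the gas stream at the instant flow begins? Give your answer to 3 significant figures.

0.877

Effusion rate of each component ∝ n_i/√M_i (partial pressure × 1/√M).
x_NH₃(eff) = (n_NH₃/√M_NH₃) / (n_NH₃/√M_NH₃ + n_C₃H₈/√M_C₃H₈)
= (3.36/√17.03) / (3.36/√17.03 + 0.755/√44.10) = 0.8142/(0.8142 + 0.1137) = 0.877.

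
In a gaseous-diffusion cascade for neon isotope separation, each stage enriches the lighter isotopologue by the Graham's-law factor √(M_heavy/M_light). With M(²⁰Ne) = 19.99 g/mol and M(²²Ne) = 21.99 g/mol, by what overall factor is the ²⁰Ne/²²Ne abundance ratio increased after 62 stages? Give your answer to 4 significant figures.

Overall factor = α^62 with α = √(21.99/19.99), i.e. (21.99/19.99)^(62/2).
= 1.10005^31 = 19.22.

19.22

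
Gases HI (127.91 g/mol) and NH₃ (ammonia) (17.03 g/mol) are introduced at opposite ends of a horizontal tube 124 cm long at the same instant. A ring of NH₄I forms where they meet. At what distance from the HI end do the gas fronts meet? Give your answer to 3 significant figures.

Graham's law gives d_HI/d_NH₃ = rate_HI/rate_NH₃ = √(M_NH₃/M_HI) = √(17.03/127.91) = 0.3649.
With d_HI + d_NH₃ = 124 cm, d_NH₃ = 124/(1 + 0.3649) = 90.85 cm.
d_HI = 124 − 90.85 = 33.1 cm.

33.1 cm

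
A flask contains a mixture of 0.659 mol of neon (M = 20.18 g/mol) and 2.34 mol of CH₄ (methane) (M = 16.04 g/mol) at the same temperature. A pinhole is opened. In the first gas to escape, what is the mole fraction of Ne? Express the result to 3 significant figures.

0.201

The effusion rate of species i is ∝ p_i/√M_i ∝ n_i/√M_i.
Mole fraction of Ne in the effusate = (n_Ne/√M_Ne) / (n_Ne/√M_Ne + n_CH₄/√M_CH₄)
= (0.659/√20.18) / (0.659/√20.18 + 2.34/√16.04) = 0.1467/(0.1467 + 0.5843) = 0.201.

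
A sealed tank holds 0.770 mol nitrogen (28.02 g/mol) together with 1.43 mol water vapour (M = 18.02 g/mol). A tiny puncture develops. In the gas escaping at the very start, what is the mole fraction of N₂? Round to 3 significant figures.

0.302

The effusion rate of species i is ∝ p_i/√M_i ∝ n_i/√M_i.
Mole fraction of N₂ in the effusate = (n_N₂/√M_N₂) / (n_N₂/√M_N₂ + n_H₂O/√M_H₂O)
= (0.770/√28.02) / (0.770/√28.02 + 1.43/√18.02) = 0.1455/(0.1455 + 0.3369) = 0.302.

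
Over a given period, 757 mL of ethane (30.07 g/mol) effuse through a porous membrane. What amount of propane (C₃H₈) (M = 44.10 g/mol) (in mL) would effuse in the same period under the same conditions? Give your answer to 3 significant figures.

By Graham's law, rate_C₃H₈/rate_C₂H₆ = √(M_C₂H₆/M_C₃H₈) = √(30.07/44.10) = √0.6819 = 0.8257.
So the volume for C₃H₈ is 757 × 0.8257 = 625 mL.

625 mL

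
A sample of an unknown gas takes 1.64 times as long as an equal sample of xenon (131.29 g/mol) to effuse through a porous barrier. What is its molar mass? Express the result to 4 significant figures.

Since effusion rate ∝ 1/√M, t_X/t_Xe = √(M_X/M_Xe).
1.64 = √(M_X/131.29)
M_X = 131.29 × 1.64² = 131.29 × 2.690 = 353.1 g/mol

353.1 g/mol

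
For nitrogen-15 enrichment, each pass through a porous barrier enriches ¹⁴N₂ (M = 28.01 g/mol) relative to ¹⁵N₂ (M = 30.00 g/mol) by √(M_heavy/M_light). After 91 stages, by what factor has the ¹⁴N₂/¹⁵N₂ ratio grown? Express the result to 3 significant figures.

22.7

After 91 stages the ratio has grown by (√(30.00/28.01))^91 = (30.00/28.01)^(91/2).
= 1.07105^(91/2) = 22.7.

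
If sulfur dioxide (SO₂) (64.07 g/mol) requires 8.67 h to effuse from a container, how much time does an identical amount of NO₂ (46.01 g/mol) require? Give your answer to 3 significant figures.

7.35 h

From Graham's law, t_NO₂/t_SO₂ = √(M_NO₂/M_SO₂) = √(46.01/64.07) = √0.7181 = 0.8474.
So the time for NO₂ is 8.67 × 0.8474 = 7.35 h.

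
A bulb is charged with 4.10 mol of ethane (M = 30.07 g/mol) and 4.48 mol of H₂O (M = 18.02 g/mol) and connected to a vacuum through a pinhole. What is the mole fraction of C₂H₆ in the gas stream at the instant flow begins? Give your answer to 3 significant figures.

0.415

Rate_i ∝ x_i/√M_i (Graham's law weighted by mole fraction), so the effusate composition follows n_i/√M_i.
x_C₂H₆(eff) = (n_C₂H₆/√M_C₂H₆) / (n_C₂H₆/√M_C₂H₆ + n_H₂O/√M_H₂O)
= (4.10/√30.07) / (4.10/√30.07 + 4.48/√18.02) = 0.7477/(0.7477 + 1.055) = 0.415.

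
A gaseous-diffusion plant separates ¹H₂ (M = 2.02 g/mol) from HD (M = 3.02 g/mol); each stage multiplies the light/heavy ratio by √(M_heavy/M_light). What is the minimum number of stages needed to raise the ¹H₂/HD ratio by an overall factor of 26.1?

17

With α = √(3.02/2.02) per stage, ln α = ½ ln(1.49505) = 0.2011.
Need α^N ≥ 26.1 ⇒ N ≥ ln(26.1) / ln α = 3.262 / 0.2011 = 16.22.
So at least 17 stages are needed.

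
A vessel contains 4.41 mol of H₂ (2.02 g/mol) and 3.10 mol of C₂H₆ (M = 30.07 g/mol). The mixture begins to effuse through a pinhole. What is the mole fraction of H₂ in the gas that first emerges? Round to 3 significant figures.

0.846

The effusion rate of species i is ∝ p_i/√M_i ∝ n_i/√M_i.
x_H₂(eff) = (n_H₂/√M_H₂) / (n_H₂/√M_H₂ + n_C₂H₆/√M_C₂H₆)
= (4.41/√2.02) / (4.41/√2.02 + 3.10/√30.07) = 3.103/(3.103 + 0.5653) = 0.846.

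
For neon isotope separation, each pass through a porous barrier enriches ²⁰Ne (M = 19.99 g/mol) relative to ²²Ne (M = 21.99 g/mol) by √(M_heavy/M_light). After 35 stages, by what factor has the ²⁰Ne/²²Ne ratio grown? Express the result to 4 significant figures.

5.305

After 35 stages the ratio has grown by (√(21.99/19.99))^35 = (21.99/19.99)^(35/2).
= 1.10005^(35/2) = 5.305.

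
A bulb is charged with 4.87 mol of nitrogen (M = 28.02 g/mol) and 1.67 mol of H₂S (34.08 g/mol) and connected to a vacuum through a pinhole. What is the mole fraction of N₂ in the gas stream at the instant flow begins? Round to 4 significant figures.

0.7628

Effusion rate of each component ∝ n_i/√M_i (partial pressure × 1/√M).
Mole fraction of N₂ in the effusate = (n_N₂/√M_N₂) / (n_N₂/√M_N₂ + n_H₂S/√M_H₂S)
= (4.87/√28.02) / (4.87/√28.02 + 1.67/√34.08) = 0.9200/(0.9200 + 0.2861) = 0.7628.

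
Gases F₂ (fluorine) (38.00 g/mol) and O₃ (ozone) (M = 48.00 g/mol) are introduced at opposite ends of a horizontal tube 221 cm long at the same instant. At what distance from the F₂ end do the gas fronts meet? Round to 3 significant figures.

117 cm

The fronts meet when d_F₂ + d_O₃ = L with d_F₂/d_O₃ = √(M_O₃/M_F₂) (Graham's law). Here √(M_O₃/M_F₂) = √(48.00/38.00) = 1.124.
With d_F₂ + d_O₃ = 221 cm, d_O₃ = 221/(1 + 1.124) = 104.1 cm.
d_F₂ = 221 − 104.1 = 117 cm.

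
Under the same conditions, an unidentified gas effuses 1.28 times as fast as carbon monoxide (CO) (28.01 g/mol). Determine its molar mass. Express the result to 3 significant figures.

17.1 g/mol

Using Graham's law: rate_X/rate_CO = √(M_CO/M_X).
1.28 = √(28.01/M_X)
M_X = 28.01 / 1.28² = 28.01 / 1.638 = 17.1 g/mol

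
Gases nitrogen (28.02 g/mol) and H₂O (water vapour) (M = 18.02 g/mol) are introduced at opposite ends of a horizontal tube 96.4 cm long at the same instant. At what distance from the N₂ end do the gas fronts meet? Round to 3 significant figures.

42.9 cm

In equal time, each gas travels a distance ∝ its rate ∝ 1/√M, so d_N₂/d_H₂O = √(M_H₂O/M_N₂) = √(18.02/28.02) = 0.8019.
With d_N₂ + d_H₂O = 96.4 cm, d_H₂O = 96.4/(1 + 0.8019) = 53.50 cm.
d_N₂ = 96.4 − 53.50 = 42.9 cm.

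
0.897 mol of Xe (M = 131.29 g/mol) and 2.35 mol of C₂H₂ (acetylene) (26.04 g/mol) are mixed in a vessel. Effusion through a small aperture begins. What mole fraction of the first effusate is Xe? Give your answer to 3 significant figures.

0.145

Each component's effusion rate ∝ (its partial pressure)·(1/√M) ∝ n_i/√M_i.
So x_Xe in the escaping gas = (n_Xe/√M_Xe) / Σ(n_i/√M_i)
= (0.897/√131.29) / (0.897/√131.29 + 2.35/√26.04) = 0.07828/(0.07828 + 0.4605) = 0.145.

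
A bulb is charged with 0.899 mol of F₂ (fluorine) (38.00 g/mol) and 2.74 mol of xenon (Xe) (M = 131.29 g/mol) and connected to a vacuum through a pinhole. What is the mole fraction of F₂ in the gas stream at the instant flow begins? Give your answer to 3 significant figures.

Rate_i ∝ x_i/√M_i (Graham's law weighted by mole fraction), so the effusate composition follows n_i/√M_i.
Mole fraction of F₂ in the effusate = (n_F₂/√M_F₂) / (n_F₂/√M_F₂ + n_Xe/√M_Xe)
= (0.899/√38.00) / (0.899/√38.00 + 2.74/√131.29) = 0.1458/(0.1458 + 0.2391) = 0.379.

0.379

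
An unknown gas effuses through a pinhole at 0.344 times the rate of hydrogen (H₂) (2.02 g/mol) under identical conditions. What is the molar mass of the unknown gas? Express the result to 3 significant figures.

Since effusion rate ∝ 1/√M, rate_X/rate_H₂ = √(M_H₂/M_X).
0.344 = √(2.02/M_X)
M_X = 2.02 / 0.344² = 2.02 / 0.1183 = 17.1 g/mol

17.1 g/mol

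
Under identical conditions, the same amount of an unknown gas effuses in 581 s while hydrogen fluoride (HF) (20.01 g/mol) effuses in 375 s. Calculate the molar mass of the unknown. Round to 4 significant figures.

48.03 g/mol

Graham's law gives t_X/t_HF = √(M_X/M_HF).
581/375 = 1.549 = √(M_X/20.01)
M_X = 20.01 × 1.549² = 20.01 × 2.400 = 48.03 g/mol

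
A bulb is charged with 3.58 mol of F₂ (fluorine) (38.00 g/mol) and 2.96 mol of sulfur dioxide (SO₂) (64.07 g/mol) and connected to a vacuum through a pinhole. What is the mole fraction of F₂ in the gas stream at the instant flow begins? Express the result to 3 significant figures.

Each component's effusion rate ∝ (its partial pressure)·(1/√M) ∝ n_i/√M_i.
So x_F₂ in the escaping gas = (n_F₂/√M_F₂) / Σ(n_i/√M_i)
= (3.58/√38.00) / (3.58/√38.00 + 2.96/√64.07) = 0.5808/(0.5808 + 0.3698) = 0.611.

0.611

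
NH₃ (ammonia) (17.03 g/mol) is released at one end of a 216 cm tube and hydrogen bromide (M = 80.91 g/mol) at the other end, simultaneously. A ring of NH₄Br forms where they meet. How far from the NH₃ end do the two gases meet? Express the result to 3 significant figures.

148 cm

The fronts meet when d_NH₃ + d_HBr = L with d_NH₃/d_HBr = √(M_HBr/M_NH₃) (Graham's law). Here √(M_HBr/M_NH₃) = √(80.91/17.03) = 2.180.
With d_NH₃ + d_HBr = 216 cm, d_HBr = 216/(1 + 2.180) = 67.93 cm.
d_NH₃ = 216 − 67.93 = 148 cm.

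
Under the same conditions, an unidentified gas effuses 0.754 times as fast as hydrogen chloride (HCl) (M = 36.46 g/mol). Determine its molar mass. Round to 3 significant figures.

From Graham's law, rate_X/rate_HCl = √(M_HCl/M_X).
0.754 = √(36.46/M_X)
M_X = 36.46 / 0.754² = 36.46 / 0.5685 = 64.1 g/mol

64.1 g/mol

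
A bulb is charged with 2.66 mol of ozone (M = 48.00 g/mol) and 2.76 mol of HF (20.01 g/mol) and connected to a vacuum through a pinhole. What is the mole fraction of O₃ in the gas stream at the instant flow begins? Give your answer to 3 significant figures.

0.384

The effusion rate of species i is ∝ p_i/√M_i ∝ n_i/√M_i.
x_O₃(eff) = (n_O₃/√M_O₃) / (n_O₃/√M_O₃ + n_HF/√M_HF)
= (2.66/√48.00) / (2.66/√48.00 + 2.76/√20.01) = 0.3839/(0.3839 + 0.6170) = 0.384.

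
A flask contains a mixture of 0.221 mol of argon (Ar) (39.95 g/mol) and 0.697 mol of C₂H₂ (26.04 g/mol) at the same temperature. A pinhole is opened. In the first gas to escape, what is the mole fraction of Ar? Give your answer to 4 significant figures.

0.2038

Effusion rate of each component ∝ n_i/√M_i (partial pressure × 1/√M).
So x_Ar in the escaping gas = (n_Ar/√M_Ar) / Σ(n_i/√M_i)
= (0.221/√39.95) / (0.221/√39.95 + 0.697/√26.04) = 0.03497/(0.03497 + 0.1366) = 0.2038.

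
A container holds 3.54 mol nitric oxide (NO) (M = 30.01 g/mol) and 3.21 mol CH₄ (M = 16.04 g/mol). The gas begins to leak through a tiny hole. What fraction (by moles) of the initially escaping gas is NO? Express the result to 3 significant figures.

0.446

Rate_i ∝ x_i/√M_i (Graham's law weighted by mole fraction), so the effusate composition follows n_i/√M_i.
x_NO(eff) = (n_NO/√M_NO) / (n_NO/√M_NO + n_CH₄/√M_CH₄)
= (3.54/√30.01) / (3.54/√30.01 + 3.21/√16.04) = 0.6462/(0.6462 + 0.8015) = 0.446.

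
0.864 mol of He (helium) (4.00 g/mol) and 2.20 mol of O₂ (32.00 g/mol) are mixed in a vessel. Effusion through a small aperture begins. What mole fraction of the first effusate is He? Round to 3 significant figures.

Effusion rate of each component ∝ n_i/√M_i (partial pressure × 1/√M).
Mole fraction of He in the effusate = (n_He/√M_He) / (n_He/√M_He + n_O₂/√M_O₂)
= (0.864/√4.00) / (0.864/√4.00 + 2.20/√32.00) = 0.4320/(0.4320 + 0.3889) = 0.526.

0.526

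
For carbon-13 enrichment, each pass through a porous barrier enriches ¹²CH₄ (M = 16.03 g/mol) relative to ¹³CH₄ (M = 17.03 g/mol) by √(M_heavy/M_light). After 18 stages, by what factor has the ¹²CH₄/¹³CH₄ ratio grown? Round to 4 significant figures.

Overall factor = α^18 with α = √(17.03/16.03), i.e. (17.03/16.03)^(18/2).
= 1.06238^9 = 1.724.

1.724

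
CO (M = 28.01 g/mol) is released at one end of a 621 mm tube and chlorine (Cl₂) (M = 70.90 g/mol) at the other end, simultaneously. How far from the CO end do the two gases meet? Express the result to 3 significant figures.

Distances travelled in equal time are proportional to diffusion rates, so d_CO/d_Cl₂ = √(M_Cl₂/M_CO) = √(70.90/28.01) = 1.591.
With d_CO + d_Cl₂ = 621 mm, d_Cl₂ = 621/(1 + 1.591) = 239.7 mm.
d_CO = 621 − 239.7 = 381 mm.

381 mm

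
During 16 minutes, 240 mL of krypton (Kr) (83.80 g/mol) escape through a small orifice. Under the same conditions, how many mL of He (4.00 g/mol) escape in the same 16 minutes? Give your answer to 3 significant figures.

Graham's law gives rate_He/rate_Kr = √(M_Kr/M_He) = √(83.80/4.00) = √20.95 = 4.577.
So the volume for He is 240 × 4.577 = 1100 mL.

1100 mL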